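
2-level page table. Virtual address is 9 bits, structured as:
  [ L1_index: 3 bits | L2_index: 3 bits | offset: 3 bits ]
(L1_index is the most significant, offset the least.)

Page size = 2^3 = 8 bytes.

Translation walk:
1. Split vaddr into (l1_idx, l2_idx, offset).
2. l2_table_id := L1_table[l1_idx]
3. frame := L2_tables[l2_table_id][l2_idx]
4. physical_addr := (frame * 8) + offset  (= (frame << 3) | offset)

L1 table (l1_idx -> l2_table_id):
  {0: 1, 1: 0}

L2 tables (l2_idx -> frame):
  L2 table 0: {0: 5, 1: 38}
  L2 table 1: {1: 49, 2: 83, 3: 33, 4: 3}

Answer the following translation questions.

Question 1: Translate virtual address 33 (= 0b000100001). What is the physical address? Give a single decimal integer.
vaddr = 33 = 0b000100001
Split: l1_idx=0, l2_idx=4, offset=1
L1[0] = 1
L2[1][4] = 3
paddr = 3 * 8 + 1 = 25

Answer: 25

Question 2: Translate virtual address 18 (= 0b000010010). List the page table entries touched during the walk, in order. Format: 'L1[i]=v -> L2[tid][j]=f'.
vaddr = 18 = 0b000010010
Split: l1_idx=0, l2_idx=2, offset=2

Answer: L1[0]=1 -> L2[1][2]=83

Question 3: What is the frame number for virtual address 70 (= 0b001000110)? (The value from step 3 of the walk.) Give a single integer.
vaddr = 70: l1_idx=1, l2_idx=0
L1[1] = 0; L2[0][0] = 5

Answer: 5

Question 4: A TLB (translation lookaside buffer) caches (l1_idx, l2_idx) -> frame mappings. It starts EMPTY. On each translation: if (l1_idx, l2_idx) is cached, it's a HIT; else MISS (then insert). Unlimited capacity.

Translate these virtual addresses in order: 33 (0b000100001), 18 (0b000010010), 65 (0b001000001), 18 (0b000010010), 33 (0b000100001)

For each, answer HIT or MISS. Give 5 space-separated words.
Answer: MISS MISS MISS HIT HIT

Derivation:
vaddr=33: (0,4) not in TLB -> MISS, insert
vaddr=18: (0,2) not in TLB -> MISS, insert
vaddr=65: (1,0) not in TLB -> MISS, insert
vaddr=18: (0,2) in TLB -> HIT
vaddr=33: (0,4) in TLB -> HIT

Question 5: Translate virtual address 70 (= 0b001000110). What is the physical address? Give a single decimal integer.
vaddr = 70 = 0b001000110
Split: l1_idx=1, l2_idx=0, offset=6
L1[1] = 0
L2[0][0] = 5
paddr = 5 * 8 + 6 = 46

Answer: 46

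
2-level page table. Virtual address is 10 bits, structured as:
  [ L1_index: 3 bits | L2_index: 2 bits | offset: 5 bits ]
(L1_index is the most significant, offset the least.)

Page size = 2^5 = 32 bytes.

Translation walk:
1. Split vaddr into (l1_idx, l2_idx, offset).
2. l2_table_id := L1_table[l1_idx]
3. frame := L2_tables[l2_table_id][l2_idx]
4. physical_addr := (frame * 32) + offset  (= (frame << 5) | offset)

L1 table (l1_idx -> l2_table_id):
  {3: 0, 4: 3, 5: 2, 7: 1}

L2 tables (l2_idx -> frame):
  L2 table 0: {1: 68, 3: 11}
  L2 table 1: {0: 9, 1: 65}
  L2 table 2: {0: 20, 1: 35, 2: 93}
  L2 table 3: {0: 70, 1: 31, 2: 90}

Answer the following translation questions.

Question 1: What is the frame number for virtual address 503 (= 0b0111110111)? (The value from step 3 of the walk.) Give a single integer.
vaddr = 503: l1_idx=3, l2_idx=3
L1[3] = 0; L2[0][3] = 11

Answer: 11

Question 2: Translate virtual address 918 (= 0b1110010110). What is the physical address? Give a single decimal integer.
vaddr = 918 = 0b1110010110
Split: l1_idx=7, l2_idx=0, offset=22
L1[7] = 1
L2[1][0] = 9
paddr = 9 * 32 + 22 = 310

Answer: 310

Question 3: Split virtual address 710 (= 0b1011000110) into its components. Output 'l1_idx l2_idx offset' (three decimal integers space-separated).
Answer: 5 2 6

Derivation:
vaddr = 710 = 0b1011000110
  top 3 bits -> l1_idx = 5
  next 2 bits -> l2_idx = 2
  bottom 5 bits -> offset = 6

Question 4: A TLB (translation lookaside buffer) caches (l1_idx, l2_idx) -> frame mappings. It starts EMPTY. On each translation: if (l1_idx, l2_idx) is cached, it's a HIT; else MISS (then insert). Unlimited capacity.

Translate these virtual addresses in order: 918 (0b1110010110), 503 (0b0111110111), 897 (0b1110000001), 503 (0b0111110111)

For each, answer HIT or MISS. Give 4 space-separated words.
Answer: MISS MISS HIT HIT

Derivation:
vaddr=918: (7,0) not in TLB -> MISS, insert
vaddr=503: (3,3) not in TLB -> MISS, insert
vaddr=897: (7,0) in TLB -> HIT
vaddr=503: (3,3) in TLB -> HIT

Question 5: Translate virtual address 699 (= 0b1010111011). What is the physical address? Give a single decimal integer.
vaddr = 699 = 0b1010111011
Split: l1_idx=5, l2_idx=1, offset=27
L1[5] = 2
L2[2][1] = 35
paddr = 35 * 32 + 27 = 1147

Answer: 1147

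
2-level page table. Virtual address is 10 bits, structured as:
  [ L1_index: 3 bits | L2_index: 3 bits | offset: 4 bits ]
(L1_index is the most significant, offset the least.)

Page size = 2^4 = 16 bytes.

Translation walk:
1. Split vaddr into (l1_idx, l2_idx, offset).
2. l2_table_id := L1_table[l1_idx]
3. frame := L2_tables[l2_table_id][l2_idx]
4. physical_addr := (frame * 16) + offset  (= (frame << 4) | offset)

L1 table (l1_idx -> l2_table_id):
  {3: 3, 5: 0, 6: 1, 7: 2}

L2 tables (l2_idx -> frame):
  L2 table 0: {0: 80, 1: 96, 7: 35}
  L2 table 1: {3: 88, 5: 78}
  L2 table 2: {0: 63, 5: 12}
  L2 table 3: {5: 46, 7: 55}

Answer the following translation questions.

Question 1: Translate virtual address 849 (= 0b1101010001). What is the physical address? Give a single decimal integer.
Answer: 1249

Derivation:
vaddr = 849 = 0b1101010001
Split: l1_idx=6, l2_idx=5, offset=1
L1[6] = 1
L2[1][5] = 78
paddr = 78 * 16 + 1 = 1249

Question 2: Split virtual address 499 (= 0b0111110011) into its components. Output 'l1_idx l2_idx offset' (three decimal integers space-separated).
vaddr = 499 = 0b0111110011
  top 3 bits -> l1_idx = 3
  next 3 bits -> l2_idx = 7
  bottom 4 bits -> offset = 3

Answer: 3 7 3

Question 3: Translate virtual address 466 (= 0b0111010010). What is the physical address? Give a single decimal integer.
vaddr = 466 = 0b0111010010
Split: l1_idx=3, l2_idx=5, offset=2
L1[3] = 3
L2[3][5] = 46
paddr = 46 * 16 + 2 = 738

Answer: 738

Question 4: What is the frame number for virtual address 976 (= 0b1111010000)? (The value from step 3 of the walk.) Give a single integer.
vaddr = 976: l1_idx=7, l2_idx=5
L1[7] = 2; L2[2][5] = 12

Answer: 12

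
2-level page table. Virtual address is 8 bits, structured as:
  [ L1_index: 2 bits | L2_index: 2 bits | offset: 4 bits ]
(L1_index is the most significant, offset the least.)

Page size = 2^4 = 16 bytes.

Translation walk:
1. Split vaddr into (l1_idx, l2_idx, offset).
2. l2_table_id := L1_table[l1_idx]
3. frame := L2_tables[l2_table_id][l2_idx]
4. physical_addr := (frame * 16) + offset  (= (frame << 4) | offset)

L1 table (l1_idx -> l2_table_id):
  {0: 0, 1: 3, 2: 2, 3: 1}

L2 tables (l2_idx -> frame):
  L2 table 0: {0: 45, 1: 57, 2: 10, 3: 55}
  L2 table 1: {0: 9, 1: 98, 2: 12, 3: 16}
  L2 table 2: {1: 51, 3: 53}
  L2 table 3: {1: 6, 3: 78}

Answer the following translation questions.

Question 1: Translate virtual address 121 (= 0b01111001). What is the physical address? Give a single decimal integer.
vaddr = 121 = 0b01111001
Split: l1_idx=1, l2_idx=3, offset=9
L1[1] = 3
L2[3][3] = 78
paddr = 78 * 16 + 9 = 1257

Answer: 1257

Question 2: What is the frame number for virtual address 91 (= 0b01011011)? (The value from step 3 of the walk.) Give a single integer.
vaddr = 91: l1_idx=1, l2_idx=1
L1[1] = 3; L2[3][1] = 6

Answer: 6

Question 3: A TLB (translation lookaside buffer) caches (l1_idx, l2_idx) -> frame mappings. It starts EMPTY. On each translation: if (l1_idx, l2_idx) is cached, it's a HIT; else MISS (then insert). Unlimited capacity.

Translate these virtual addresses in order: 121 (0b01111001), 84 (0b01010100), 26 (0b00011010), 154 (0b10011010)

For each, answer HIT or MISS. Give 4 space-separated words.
vaddr=121: (1,3) not in TLB -> MISS, insert
vaddr=84: (1,1) not in TLB -> MISS, insert
vaddr=26: (0,1) not in TLB -> MISS, insert
vaddr=154: (2,1) not in TLB -> MISS, insert

Answer: MISS MISS MISS MISS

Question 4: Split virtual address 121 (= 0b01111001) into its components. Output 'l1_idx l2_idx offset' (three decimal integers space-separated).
vaddr = 121 = 0b01111001
  top 2 bits -> l1_idx = 1
  next 2 bits -> l2_idx = 3
  bottom 4 bits -> offset = 9

Answer: 1 3 9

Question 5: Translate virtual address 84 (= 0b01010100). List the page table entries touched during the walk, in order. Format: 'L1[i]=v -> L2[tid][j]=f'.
Answer: L1[1]=3 -> L2[3][1]=6

Derivation:
vaddr = 84 = 0b01010100
Split: l1_idx=1, l2_idx=1, offset=4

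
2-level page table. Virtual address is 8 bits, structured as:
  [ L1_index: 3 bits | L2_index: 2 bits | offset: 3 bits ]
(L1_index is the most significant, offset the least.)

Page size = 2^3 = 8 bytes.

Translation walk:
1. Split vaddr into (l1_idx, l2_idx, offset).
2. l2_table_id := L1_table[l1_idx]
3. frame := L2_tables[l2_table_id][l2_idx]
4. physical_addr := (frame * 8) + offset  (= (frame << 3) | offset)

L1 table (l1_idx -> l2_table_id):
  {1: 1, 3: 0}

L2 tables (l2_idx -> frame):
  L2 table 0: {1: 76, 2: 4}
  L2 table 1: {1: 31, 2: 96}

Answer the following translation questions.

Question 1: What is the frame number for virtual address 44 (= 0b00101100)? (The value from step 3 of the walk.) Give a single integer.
vaddr = 44: l1_idx=1, l2_idx=1
L1[1] = 1; L2[1][1] = 31

Answer: 31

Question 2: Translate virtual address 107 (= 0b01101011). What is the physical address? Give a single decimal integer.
Answer: 611

Derivation:
vaddr = 107 = 0b01101011
Split: l1_idx=3, l2_idx=1, offset=3
L1[3] = 0
L2[0][1] = 76
paddr = 76 * 8 + 3 = 611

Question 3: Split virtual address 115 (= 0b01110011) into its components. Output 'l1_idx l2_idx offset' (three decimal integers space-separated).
Answer: 3 2 3

Derivation:
vaddr = 115 = 0b01110011
  top 3 bits -> l1_idx = 3
  next 2 bits -> l2_idx = 2
  bottom 3 bits -> offset = 3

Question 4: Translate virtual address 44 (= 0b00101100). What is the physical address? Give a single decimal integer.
vaddr = 44 = 0b00101100
Split: l1_idx=1, l2_idx=1, offset=4
L1[1] = 1
L2[1][1] = 31
paddr = 31 * 8 + 4 = 252

Answer: 252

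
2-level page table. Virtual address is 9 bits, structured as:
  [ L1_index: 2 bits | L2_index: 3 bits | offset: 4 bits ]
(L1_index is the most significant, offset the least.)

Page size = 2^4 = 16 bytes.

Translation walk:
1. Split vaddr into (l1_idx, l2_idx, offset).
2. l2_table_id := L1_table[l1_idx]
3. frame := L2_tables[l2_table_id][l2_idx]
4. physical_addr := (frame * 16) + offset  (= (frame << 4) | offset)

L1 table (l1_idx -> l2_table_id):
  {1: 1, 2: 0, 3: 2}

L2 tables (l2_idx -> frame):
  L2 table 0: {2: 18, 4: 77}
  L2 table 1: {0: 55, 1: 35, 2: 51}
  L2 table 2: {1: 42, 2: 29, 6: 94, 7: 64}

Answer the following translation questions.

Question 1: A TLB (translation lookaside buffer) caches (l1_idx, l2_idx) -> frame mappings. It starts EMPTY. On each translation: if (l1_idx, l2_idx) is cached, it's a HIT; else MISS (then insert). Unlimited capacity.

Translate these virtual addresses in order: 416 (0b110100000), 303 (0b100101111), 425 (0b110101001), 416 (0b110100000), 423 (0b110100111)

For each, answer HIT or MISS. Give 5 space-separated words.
Answer: MISS MISS HIT HIT HIT

Derivation:
vaddr=416: (3,2) not in TLB -> MISS, insert
vaddr=303: (2,2) not in TLB -> MISS, insert
vaddr=425: (3,2) in TLB -> HIT
vaddr=416: (3,2) in TLB -> HIT
vaddr=423: (3,2) in TLB -> HIT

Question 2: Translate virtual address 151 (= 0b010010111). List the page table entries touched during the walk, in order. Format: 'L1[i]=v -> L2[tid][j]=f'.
vaddr = 151 = 0b010010111
Split: l1_idx=1, l2_idx=1, offset=7

Answer: L1[1]=1 -> L2[1][1]=35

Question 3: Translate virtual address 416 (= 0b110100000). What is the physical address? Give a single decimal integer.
Answer: 464

Derivation:
vaddr = 416 = 0b110100000
Split: l1_idx=3, l2_idx=2, offset=0
L1[3] = 2
L2[2][2] = 29
paddr = 29 * 16 + 0 = 464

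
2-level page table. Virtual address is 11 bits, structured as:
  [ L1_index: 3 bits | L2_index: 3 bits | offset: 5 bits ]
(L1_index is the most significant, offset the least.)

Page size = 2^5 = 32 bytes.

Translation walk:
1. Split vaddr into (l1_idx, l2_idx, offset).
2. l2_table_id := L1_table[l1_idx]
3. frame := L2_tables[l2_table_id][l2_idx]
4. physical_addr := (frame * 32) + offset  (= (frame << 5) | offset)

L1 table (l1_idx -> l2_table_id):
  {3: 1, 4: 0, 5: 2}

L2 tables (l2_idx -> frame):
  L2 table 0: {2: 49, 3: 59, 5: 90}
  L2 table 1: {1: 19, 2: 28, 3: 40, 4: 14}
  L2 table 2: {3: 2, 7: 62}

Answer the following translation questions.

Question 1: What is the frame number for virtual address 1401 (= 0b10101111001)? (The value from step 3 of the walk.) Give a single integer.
vaddr = 1401: l1_idx=5, l2_idx=3
L1[5] = 2; L2[2][3] = 2

Answer: 2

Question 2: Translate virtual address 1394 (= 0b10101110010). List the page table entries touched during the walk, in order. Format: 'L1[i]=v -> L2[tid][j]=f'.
vaddr = 1394 = 0b10101110010
Split: l1_idx=5, l2_idx=3, offset=18

Answer: L1[5]=2 -> L2[2][3]=2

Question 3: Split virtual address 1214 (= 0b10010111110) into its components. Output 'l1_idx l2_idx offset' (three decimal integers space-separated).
Answer: 4 5 30

Derivation:
vaddr = 1214 = 0b10010111110
  top 3 bits -> l1_idx = 4
  next 3 bits -> l2_idx = 5
  bottom 5 bits -> offset = 30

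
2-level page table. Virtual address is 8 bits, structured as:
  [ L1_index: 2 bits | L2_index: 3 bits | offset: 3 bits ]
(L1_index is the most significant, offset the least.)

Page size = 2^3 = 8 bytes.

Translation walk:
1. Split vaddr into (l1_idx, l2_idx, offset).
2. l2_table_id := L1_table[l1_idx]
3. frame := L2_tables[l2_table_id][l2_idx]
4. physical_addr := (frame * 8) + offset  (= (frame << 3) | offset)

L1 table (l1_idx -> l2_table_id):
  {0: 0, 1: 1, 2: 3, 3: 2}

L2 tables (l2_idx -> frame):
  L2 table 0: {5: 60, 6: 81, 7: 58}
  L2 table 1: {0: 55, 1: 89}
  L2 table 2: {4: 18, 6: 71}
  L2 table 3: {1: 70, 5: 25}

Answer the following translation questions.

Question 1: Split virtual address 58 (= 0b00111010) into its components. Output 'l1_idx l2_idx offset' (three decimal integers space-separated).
Answer: 0 7 2

Derivation:
vaddr = 58 = 0b00111010
  top 2 bits -> l1_idx = 0
  next 3 bits -> l2_idx = 7
  bottom 3 bits -> offset = 2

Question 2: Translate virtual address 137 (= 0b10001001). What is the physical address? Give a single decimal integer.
vaddr = 137 = 0b10001001
Split: l1_idx=2, l2_idx=1, offset=1
L1[2] = 3
L2[3][1] = 70
paddr = 70 * 8 + 1 = 561

Answer: 561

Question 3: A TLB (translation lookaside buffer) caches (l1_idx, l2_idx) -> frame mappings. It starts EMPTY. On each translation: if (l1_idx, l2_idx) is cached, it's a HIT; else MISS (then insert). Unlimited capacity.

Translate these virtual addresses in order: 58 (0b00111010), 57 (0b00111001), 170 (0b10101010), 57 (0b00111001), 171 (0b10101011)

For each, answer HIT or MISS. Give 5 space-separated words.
vaddr=58: (0,7) not in TLB -> MISS, insert
vaddr=57: (0,7) in TLB -> HIT
vaddr=170: (2,5) not in TLB -> MISS, insert
vaddr=57: (0,7) in TLB -> HIT
vaddr=171: (2,5) in TLB -> HIT

Answer: MISS HIT MISS HIT HIT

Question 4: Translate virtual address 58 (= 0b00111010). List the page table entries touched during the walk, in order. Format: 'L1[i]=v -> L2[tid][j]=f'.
vaddr = 58 = 0b00111010
Split: l1_idx=0, l2_idx=7, offset=2

Answer: L1[0]=0 -> L2[0][7]=58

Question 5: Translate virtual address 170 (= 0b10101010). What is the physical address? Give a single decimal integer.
vaddr = 170 = 0b10101010
Split: l1_idx=2, l2_idx=5, offset=2
L1[2] = 3
L2[3][5] = 25
paddr = 25 * 8 + 2 = 202

Answer: 202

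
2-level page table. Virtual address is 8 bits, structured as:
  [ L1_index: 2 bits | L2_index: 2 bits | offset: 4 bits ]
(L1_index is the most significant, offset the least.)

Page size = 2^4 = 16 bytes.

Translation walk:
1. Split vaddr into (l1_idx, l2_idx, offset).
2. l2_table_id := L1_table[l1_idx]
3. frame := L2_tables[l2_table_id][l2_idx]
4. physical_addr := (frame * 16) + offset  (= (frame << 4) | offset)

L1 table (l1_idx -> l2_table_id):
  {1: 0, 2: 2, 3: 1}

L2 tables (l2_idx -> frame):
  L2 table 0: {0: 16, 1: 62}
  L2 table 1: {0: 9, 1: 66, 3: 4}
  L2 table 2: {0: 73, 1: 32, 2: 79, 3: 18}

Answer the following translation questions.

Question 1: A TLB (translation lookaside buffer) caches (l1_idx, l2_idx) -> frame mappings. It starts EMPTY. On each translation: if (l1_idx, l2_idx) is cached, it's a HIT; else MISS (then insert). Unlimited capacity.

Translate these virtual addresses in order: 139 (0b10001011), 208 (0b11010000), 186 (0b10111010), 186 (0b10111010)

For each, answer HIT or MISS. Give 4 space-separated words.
Answer: MISS MISS MISS HIT

Derivation:
vaddr=139: (2,0) not in TLB -> MISS, insert
vaddr=208: (3,1) not in TLB -> MISS, insert
vaddr=186: (2,3) not in TLB -> MISS, insert
vaddr=186: (2,3) in TLB -> HIT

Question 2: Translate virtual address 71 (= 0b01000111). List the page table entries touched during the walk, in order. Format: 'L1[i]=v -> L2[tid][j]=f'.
Answer: L1[1]=0 -> L2[0][0]=16

Derivation:
vaddr = 71 = 0b01000111
Split: l1_idx=1, l2_idx=0, offset=7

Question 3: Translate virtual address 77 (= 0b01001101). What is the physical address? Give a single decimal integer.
vaddr = 77 = 0b01001101
Split: l1_idx=1, l2_idx=0, offset=13
L1[1] = 0
L2[0][0] = 16
paddr = 16 * 16 + 13 = 269

Answer: 269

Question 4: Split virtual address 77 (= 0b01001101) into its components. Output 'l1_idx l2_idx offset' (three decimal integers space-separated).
Answer: 1 0 13

Derivation:
vaddr = 77 = 0b01001101
  top 2 bits -> l1_idx = 1
  next 2 bits -> l2_idx = 0
  bottom 4 bits -> offset = 13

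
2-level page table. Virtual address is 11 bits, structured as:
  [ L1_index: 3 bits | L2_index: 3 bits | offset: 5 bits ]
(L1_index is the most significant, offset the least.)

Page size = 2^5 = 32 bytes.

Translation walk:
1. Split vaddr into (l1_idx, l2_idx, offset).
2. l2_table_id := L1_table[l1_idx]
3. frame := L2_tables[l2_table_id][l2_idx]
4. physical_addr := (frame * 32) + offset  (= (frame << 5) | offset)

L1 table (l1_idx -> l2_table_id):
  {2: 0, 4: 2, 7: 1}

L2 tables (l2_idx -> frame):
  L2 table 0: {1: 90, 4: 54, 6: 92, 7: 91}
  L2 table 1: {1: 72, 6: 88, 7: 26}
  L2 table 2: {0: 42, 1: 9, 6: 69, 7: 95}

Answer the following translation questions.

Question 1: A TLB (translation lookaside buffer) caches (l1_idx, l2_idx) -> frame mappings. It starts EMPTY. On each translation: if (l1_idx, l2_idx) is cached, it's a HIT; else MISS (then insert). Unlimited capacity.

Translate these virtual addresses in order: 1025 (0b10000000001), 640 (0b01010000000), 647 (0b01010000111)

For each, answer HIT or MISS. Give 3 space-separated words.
vaddr=1025: (4,0) not in TLB -> MISS, insert
vaddr=640: (2,4) not in TLB -> MISS, insert
vaddr=647: (2,4) in TLB -> HIT

Answer: MISS MISS HIT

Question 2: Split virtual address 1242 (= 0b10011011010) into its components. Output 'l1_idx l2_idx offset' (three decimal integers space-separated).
vaddr = 1242 = 0b10011011010
  top 3 bits -> l1_idx = 4
  next 3 bits -> l2_idx = 6
  bottom 5 bits -> offset = 26

Answer: 4 6 26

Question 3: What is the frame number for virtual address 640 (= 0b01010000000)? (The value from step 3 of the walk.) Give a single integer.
Answer: 54

Derivation:
vaddr = 640: l1_idx=2, l2_idx=4
L1[2] = 0; L2[0][4] = 54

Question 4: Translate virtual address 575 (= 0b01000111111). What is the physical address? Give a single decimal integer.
Answer: 2911

Derivation:
vaddr = 575 = 0b01000111111
Split: l1_idx=2, l2_idx=1, offset=31
L1[2] = 0
L2[0][1] = 90
paddr = 90 * 32 + 31 = 2911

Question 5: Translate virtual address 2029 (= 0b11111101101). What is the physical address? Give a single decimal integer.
vaddr = 2029 = 0b11111101101
Split: l1_idx=7, l2_idx=7, offset=13
L1[7] = 1
L2[1][7] = 26
paddr = 26 * 32 + 13 = 845

Answer: 845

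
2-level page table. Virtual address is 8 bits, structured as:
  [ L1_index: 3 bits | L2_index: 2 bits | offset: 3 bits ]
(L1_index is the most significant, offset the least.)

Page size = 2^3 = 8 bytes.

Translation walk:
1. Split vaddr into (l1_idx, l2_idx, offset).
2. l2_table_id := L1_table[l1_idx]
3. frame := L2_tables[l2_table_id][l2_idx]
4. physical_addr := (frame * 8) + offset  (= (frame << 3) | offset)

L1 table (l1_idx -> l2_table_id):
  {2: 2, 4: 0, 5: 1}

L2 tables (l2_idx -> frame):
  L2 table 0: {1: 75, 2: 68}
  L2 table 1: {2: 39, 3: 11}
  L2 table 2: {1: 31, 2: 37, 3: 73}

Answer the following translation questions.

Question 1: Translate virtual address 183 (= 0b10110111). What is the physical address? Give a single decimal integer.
vaddr = 183 = 0b10110111
Split: l1_idx=5, l2_idx=2, offset=7
L1[5] = 1
L2[1][2] = 39
paddr = 39 * 8 + 7 = 319

Answer: 319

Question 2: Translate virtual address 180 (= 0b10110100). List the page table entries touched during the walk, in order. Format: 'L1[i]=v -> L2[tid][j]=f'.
vaddr = 180 = 0b10110100
Split: l1_idx=5, l2_idx=2, offset=4

Answer: L1[5]=1 -> L2[1][2]=39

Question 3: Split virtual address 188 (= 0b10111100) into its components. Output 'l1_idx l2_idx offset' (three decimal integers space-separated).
Answer: 5 3 4

Derivation:
vaddr = 188 = 0b10111100
  top 3 bits -> l1_idx = 5
  next 2 bits -> l2_idx = 3
  bottom 3 bits -> offset = 4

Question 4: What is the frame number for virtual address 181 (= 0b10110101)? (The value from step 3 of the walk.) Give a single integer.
vaddr = 181: l1_idx=5, l2_idx=2
L1[5] = 1; L2[1][2] = 39

Answer: 39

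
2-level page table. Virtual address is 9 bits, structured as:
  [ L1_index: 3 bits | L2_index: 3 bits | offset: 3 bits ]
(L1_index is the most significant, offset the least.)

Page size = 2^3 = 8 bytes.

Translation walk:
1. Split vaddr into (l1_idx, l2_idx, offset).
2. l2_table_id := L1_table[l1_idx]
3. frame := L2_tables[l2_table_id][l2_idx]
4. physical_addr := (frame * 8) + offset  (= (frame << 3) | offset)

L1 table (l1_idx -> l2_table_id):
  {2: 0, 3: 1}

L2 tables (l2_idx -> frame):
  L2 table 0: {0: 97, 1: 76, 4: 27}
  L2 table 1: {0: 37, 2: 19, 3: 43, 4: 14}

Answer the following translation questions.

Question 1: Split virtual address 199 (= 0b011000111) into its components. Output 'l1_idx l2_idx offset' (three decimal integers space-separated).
vaddr = 199 = 0b011000111
  top 3 bits -> l1_idx = 3
  next 3 bits -> l2_idx = 0
  bottom 3 bits -> offset = 7

Answer: 3 0 7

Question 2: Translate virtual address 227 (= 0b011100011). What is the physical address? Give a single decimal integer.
Answer: 115

Derivation:
vaddr = 227 = 0b011100011
Split: l1_idx=3, l2_idx=4, offset=3
L1[3] = 1
L2[1][4] = 14
paddr = 14 * 8 + 3 = 115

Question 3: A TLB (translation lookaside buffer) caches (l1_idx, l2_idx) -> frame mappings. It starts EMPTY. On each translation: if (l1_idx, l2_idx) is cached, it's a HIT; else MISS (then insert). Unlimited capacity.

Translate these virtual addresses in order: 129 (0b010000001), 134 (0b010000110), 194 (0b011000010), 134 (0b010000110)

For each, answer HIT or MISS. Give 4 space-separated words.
Answer: MISS HIT MISS HIT

Derivation:
vaddr=129: (2,0) not in TLB -> MISS, insert
vaddr=134: (2,0) in TLB -> HIT
vaddr=194: (3,0) not in TLB -> MISS, insert
vaddr=134: (2,0) in TLB -> HIT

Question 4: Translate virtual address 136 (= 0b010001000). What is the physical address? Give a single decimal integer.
Answer: 608

Derivation:
vaddr = 136 = 0b010001000
Split: l1_idx=2, l2_idx=1, offset=0
L1[2] = 0
L2[0][1] = 76
paddr = 76 * 8 + 0 = 608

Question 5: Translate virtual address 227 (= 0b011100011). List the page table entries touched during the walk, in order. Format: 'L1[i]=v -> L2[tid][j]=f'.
vaddr = 227 = 0b011100011
Split: l1_idx=3, l2_idx=4, offset=3

Answer: L1[3]=1 -> L2[1][4]=14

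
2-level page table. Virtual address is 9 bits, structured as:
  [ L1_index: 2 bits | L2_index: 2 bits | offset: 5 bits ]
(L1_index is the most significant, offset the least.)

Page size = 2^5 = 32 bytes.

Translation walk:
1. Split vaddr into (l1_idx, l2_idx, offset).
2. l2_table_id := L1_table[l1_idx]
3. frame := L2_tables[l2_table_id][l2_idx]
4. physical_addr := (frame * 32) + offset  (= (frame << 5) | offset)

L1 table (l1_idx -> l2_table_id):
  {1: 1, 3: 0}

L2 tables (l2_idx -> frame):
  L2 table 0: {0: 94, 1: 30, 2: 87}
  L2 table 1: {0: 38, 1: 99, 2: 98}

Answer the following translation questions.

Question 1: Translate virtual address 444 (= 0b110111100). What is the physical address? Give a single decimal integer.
vaddr = 444 = 0b110111100
Split: l1_idx=3, l2_idx=1, offset=28
L1[3] = 0
L2[0][1] = 30
paddr = 30 * 32 + 28 = 988

Answer: 988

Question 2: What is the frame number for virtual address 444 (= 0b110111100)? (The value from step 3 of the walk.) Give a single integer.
Answer: 30

Derivation:
vaddr = 444: l1_idx=3, l2_idx=1
L1[3] = 0; L2[0][1] = 30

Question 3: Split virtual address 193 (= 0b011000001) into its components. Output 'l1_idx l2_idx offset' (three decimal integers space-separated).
Answer: 1 2 1

Derivation:
vaddr = 193 = 0b011000001
  top 2 bits -> l1_idx = 1
  next 2 bits -> l2_idx = 2
  bottom 5 bits -> offset = 1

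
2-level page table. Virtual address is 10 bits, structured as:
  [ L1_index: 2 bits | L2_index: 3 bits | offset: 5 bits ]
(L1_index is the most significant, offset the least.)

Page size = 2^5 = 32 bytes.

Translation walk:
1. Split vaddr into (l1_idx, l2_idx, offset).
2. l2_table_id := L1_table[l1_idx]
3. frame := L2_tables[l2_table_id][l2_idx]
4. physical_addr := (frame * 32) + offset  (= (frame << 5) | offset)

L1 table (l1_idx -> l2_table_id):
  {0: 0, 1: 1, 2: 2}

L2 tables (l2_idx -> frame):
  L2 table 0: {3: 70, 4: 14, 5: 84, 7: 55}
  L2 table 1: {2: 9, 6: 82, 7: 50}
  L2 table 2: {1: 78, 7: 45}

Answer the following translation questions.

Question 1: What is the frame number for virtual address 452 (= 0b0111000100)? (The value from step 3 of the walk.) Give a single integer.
vaddr = 452: l1_idx=1, l2_idx=6
L1[1] = 1; L2[1][6] = 82

Answer: 82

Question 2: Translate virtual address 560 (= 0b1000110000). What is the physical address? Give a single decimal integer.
Answer: 2512

Derivation:
vaddr = 560 = 0b1000110000
Split: l1_idx=2, l2_idx=1, offset=16
L1[2] = 2
L2[2][1] = 78
paddr = 78 * 32 + 16 = 2512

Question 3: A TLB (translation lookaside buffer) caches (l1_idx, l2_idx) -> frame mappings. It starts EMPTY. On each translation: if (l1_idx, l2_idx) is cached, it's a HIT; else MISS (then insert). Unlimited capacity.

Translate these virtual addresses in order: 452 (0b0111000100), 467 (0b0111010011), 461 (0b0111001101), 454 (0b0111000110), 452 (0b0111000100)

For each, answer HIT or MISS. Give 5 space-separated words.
Answer: MISS HIT HIT HIT HIT

Derivation:
vaddr=452: (1,6) not in TLB -> MISS, insert
vaddr=467: (1,6) in TLB -> HIT
vaddr=461: (1,6) in TLB -> HIT
vaddr=454: (1,6) in TLB -> HIT
vaddr=452: (1,6) in TLB -> HIT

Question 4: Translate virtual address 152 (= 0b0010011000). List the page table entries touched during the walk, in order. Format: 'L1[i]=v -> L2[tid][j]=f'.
vaddr = 152 = 0b0010011000
Split: l1_idx=0, l2_idx=4, offset=24

Answer: L1[0]=0 -> L2[0][4]=14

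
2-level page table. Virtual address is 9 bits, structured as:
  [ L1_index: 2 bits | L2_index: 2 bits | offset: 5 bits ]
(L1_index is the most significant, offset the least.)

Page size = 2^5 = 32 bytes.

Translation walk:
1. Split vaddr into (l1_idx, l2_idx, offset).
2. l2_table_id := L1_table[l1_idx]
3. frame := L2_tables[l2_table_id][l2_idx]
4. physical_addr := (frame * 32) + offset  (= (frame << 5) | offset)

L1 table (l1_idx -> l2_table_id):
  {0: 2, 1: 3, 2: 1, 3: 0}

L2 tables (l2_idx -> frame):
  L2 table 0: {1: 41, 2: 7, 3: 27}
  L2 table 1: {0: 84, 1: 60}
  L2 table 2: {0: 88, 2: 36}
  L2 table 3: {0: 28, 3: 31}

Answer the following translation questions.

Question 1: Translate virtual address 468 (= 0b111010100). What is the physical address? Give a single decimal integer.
Answer: 244

Derivation:
vaddr = 468 = 0b111010100
Split: l1_idx=3, l2_idx=2, offset=20
L1[3] = 0
L2[0][2] = 7
paddr = 7 * 32 + 20 = 244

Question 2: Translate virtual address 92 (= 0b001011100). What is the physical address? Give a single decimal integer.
Answer: 1180

Derivation:
vaddr = 92 = 0b001011100
Split: l1_idx=0, l2_idx=2, offset=28
L1[0] = 2
L2[2][2] = 36
paddr = 36 * 32 + 28 = 1180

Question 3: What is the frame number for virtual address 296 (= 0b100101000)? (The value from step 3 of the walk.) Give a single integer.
vaddr = 296: l1_idx=2, l2_idx=1
L1[2] = 1; L2[1][1] = 60

Answer: 60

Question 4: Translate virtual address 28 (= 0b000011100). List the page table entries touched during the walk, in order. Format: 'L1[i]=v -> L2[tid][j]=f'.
Answer: L1[0]=2 -> L2[2][0]=88

Derivation:
vaddr = 28 = 0b000011100
Split: l1_idx=0, l2_idx=0, offset=28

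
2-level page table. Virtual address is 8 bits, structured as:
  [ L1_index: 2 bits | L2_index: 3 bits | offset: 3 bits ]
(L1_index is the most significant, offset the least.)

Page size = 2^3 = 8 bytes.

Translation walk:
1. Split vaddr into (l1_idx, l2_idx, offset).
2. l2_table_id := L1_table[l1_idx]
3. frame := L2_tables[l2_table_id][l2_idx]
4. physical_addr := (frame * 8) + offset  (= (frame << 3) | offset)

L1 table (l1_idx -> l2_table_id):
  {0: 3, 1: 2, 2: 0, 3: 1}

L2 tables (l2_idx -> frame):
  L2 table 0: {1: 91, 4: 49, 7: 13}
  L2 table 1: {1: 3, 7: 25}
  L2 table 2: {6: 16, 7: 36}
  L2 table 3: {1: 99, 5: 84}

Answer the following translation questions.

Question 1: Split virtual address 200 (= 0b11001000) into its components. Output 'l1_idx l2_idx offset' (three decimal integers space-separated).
vaddr = 200 = 0b11001000
  top 2 bits -> l1_idx = 3
  next 3 bits -> l2_idx = 1
  bottom 3 bits -> offset = 0

Answer: 3 1 0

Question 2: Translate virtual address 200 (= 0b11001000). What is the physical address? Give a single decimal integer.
Answer: 24

Derivation:
vaddr = 200 = 0b11001000
Split: l1_idx=3, l2_idx=1, offset=0
L1[3] = 1
L2[1][1] = 3
paddr = 3 * 8 + 0 = 24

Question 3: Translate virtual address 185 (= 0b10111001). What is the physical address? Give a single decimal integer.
Answer: 105

Derivation:
vaddr = 185 = 0b10111001
Split: l1_idx=2, l2_idx=7, offset=1
L1[2] = 0
L2[0][7] = 13
paddr = 13 * 8 + 1 = 105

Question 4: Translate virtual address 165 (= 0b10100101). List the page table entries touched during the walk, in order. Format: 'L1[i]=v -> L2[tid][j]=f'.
vaddr = 165 = 0b10100101
Split: l1_idx=2, l2_idx=4, offset=5

Answer: L1[2]=0 -> L2[0][4]=49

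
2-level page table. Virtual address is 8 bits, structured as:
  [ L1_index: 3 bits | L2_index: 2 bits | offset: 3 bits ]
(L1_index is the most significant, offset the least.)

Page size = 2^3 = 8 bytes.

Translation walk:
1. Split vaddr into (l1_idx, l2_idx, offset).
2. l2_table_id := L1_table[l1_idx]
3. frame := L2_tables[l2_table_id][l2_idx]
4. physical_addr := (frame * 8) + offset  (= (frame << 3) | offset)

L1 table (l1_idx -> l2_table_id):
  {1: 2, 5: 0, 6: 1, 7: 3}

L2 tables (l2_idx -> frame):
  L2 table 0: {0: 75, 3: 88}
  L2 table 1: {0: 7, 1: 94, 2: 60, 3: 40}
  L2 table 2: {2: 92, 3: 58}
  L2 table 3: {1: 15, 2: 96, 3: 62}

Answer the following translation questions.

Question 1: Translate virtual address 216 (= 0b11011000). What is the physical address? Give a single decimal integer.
Answer: 320

Derivation:
vaddr = 216 = 0b11011000
Split: l1_idx=6, l2_idx=3, offset=0
L1[6] = 1
L2[1][3] = 40
paddr = 40 * 8 + 0 = 320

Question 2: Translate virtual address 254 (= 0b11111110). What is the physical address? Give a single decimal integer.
vaddr = 254 = 0b11111110
Split: l1_idx=7, l2_idx=3, offset=6
L1[7] = 3
L2[3][3] = 62
paddr = 62 * 8 + 6 = 502

Answer: 502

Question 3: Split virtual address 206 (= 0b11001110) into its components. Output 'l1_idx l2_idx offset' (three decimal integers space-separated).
Answer: 6 1 6

Derivation:
vaddr = 206 = 0b11001110
  top 3 bits -> l1_idx = 6
  next 2 bits -> l2_idx = 1
  bottom 3 bits -> offset = 6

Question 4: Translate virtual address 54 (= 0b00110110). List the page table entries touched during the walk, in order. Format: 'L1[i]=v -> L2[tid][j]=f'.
Answer: L1[1]=2 -> L2[2][2]=92

Derivation:
vaddr = 54 = 0b00110110
Split: l1_idx=1, l2_idx=2, offset=6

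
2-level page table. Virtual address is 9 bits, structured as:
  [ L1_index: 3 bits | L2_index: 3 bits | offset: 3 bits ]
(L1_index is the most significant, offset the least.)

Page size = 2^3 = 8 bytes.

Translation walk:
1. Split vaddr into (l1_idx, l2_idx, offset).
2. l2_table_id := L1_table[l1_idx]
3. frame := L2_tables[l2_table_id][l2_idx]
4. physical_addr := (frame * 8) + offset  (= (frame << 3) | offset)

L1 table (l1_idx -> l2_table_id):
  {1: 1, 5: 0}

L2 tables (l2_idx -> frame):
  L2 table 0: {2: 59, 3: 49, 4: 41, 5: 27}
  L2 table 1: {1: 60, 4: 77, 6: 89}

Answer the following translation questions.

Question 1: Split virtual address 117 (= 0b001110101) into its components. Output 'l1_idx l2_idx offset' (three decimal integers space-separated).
Answer: 1 6 5

Derivation:
vaddr = 117 = 0b001110101
  top 3 bits -> l1_idx = 1
  next 3 bits -> l2_idx = 6
  bottom 3 bits -> offset = 5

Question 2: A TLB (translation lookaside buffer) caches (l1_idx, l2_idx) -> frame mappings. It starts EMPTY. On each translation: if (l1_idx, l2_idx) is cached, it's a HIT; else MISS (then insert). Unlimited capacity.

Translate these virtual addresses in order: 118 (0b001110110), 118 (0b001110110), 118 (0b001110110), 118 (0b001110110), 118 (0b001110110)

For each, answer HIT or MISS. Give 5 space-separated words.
Answer: MISS HIT HIT HIT HIT

Derivation:
vaddr=118: (1,6) not in TLB -> MISS, insert
vaddr=118: (1,6) in TLB -> HIT
vaddr=118: (1,6) in TLB -> HIT
vaddr=118: (1,6) in TLB -> HIT
vaddr=118: (1,6) in TLB -> HIT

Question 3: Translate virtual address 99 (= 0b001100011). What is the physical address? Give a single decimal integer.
vaddr = 99 = 0b001100011
Split: l1_idx=1, l2_idx=4, offset=3
L1[1] = 1
L2[1][4] = 77
paddr = 77 * 8 + 3 = 619

Answer: 619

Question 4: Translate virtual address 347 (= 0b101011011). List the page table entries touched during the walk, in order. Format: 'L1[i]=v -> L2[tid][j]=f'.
vaddr = 347 = 0b101011011
Split: l1_idx=5, l2_idx=3, offset=3

Answer: L1[5]=0 -> L2[0][3]=49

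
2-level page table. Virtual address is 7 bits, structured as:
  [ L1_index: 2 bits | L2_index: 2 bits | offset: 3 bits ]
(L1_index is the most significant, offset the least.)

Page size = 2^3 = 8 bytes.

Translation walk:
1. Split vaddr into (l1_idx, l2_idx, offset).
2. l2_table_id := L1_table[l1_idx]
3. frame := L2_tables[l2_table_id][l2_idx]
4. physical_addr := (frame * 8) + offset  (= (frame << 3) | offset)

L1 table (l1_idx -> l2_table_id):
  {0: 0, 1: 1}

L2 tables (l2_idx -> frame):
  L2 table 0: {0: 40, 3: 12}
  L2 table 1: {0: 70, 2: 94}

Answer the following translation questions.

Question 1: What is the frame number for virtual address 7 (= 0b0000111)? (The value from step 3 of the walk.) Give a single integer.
vaddr = 7: l1_idx=0, l2_idx=0
L1[0] = 0; L2[0][0] = 40

Answer: 40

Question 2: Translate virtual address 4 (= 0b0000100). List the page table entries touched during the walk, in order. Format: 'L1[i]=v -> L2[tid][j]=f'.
Answer: L1[0]=0 -> L2[0][0]=40

Derivation:
vaddr = 4 = 0b0000100
Split: l1_idx=0, l2_idx=0, offset=4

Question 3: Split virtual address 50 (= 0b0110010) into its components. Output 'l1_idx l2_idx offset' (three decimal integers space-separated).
Answer: 1 2 2

Derivation:
vaddr = 50 = 0b0110010
  top 2 bits -> l1_idx = 1
  next 2 bits -> l2_idx = 2
  bottom 3 bits -> offset = 2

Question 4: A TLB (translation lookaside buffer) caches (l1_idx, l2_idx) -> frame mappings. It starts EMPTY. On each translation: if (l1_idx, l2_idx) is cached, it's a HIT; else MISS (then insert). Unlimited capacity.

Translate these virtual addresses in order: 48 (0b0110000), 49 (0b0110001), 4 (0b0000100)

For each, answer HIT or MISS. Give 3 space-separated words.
Answer: MISS HIT MISS

Derivation:
vaddr=48: (1,2) not in TLB -> MISS, insert
vaddr=49: (1,2) in TLB -> HIT
vaddr=4: (0,0) not in TLB -> MISS, insert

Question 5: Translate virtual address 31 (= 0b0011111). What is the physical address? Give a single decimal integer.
vaddr = 31 = 0b0011111
Split: l1_idx=0, l2_idx=3, offset=7
L1[0] = 0
L2[0][3] = 12
paddr = 12 * 8 + 7 = 103

Answer: 103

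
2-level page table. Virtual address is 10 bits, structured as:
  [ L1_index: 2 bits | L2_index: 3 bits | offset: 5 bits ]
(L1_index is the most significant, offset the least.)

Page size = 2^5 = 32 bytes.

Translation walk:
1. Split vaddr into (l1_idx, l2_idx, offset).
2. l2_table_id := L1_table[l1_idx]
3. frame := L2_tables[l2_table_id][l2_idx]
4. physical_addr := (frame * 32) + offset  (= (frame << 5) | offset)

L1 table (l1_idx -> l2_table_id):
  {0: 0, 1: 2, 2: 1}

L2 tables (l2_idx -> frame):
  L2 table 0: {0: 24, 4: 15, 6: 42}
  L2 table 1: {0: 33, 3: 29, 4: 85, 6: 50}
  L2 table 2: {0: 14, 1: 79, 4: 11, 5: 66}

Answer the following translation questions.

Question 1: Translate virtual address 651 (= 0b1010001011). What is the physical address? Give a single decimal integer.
vaddr = 651 = 0b1010001011
Split: l1_idx=2, l2_idx=4, offset=11
L1[2] = 1
L2[1][4] = 85
paddr = 85 * 32 + 11 = 2731

Answer: 2731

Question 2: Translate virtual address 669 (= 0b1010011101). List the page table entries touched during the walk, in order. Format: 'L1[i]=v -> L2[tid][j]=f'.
Answer: L1[2]=1 -> L2[1][4]=85

Derivation:
vaddr = 669 = 0b1010011101
Split: l1_idx=2, l2_idx=4, offset=29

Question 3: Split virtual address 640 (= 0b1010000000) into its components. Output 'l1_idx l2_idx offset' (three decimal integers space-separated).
vaddr = 640 = 0b1010000000
  top 2 bits -> l1_idx = 2
  next 3 bits -> l2_idx = 4
  bottom 5 bits -> offset = 0

Answer: 2 4 0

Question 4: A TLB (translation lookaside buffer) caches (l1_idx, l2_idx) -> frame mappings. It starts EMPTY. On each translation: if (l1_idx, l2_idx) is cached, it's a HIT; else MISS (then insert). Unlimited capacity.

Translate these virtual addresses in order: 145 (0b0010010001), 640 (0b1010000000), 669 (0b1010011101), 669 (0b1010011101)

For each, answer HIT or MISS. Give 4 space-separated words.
vaddr=145: (0,4) not in TLB -> MISS, insert
vaddr=640: (2,4) not in TLB -> MISS, insert
vaddr=669: (2,4) in TLB -> HIT
vaddr=669: (2,4) in TLB -> HIT

Answer: MISS MISS HIT HIT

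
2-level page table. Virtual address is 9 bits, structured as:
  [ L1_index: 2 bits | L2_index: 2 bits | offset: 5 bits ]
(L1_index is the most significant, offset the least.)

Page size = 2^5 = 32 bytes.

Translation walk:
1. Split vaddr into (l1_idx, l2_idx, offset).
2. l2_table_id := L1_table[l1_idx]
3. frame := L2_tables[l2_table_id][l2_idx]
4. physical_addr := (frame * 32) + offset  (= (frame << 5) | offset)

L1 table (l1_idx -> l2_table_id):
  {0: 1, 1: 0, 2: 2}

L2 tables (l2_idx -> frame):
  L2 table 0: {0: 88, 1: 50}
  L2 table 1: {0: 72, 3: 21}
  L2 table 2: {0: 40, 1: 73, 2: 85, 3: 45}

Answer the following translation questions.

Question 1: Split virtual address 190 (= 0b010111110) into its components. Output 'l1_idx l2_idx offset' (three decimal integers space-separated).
Answer: 1 1 30

Derivation:
vaddr = 190 = 0b010111110
  top 2 bits -> l1_idx = 1
  next 2 bits -> l2_idx = 1
  bottom 5 bits -> offset = 30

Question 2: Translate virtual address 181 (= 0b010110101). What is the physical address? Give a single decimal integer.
vaddr = 181 = 0b010110101
Split: l1_idx=1, l2_idx=1, offset=21
L1[1] = 0
L2[0][1] = 50
paddr = 50 * 32 + 21 = 1621

Answer: 1621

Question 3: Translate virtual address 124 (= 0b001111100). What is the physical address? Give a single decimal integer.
vaddr = 124 = 0b001111100
Split: l1_idx=0, l2_idx=3, offset=28
L1[0] = 1
L2[1][3] = 21
paddr = 21 * 32 + 28 = 700

Answer: 700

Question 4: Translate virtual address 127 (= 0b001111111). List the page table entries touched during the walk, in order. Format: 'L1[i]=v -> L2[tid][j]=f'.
vaddr = 127 = 0b001111111
Split: l1_idx=0, l2_idx=3, offset=31

Answer: L1[0]=1 -> L2[1][3]=21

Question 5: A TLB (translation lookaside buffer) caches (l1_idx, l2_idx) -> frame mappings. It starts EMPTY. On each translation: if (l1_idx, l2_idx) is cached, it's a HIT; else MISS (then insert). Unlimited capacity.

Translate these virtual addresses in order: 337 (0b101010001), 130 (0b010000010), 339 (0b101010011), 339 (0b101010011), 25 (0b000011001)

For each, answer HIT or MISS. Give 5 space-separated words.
vaddr=337: (2,2) not in TLB -> MISS, insert
vaddr=130: (1,0) not in TLB -> MISS, insert
vaddr=339: (2,2) in TLB -> HIT
vaddr=339: (2,2) in TLB -> HIT
vaddr=25: (0,0) not in TLB -> MISS, insert

Answer: MISS MISS HIT HIT MISS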